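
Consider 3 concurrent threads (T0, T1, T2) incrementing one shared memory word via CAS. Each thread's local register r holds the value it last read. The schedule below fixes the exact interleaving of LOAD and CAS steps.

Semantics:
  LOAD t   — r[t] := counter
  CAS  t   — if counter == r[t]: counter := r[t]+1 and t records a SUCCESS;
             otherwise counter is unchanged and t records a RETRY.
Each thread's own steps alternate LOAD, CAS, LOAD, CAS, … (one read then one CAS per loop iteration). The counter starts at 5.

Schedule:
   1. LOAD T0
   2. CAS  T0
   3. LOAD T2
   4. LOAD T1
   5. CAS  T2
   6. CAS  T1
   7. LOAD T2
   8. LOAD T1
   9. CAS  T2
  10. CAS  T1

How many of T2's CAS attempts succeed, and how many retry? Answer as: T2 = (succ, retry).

T0 LOAD — after: cnt=5, r=5 — load
T0 CAS — after: cnt=6, r=5 — ok
T2 LOAD — after: cnt=6, r=6 — load
T1 LOAD — after: cnt=6, r=6 — load
T2 CAS — after: cnt=7, r=6 — ok
T1 CAS — after: cnt=7, r=6 — retry
T2 LOAD — after: cnt=7, r=7 — load
T1 LOAD — after: cnt=7, r=7 — load
T2 CAS — after: cnt=8, r=7 — ok
T1 CAS — after: cnt=8, r=7 — retry

T2 = (2, 0)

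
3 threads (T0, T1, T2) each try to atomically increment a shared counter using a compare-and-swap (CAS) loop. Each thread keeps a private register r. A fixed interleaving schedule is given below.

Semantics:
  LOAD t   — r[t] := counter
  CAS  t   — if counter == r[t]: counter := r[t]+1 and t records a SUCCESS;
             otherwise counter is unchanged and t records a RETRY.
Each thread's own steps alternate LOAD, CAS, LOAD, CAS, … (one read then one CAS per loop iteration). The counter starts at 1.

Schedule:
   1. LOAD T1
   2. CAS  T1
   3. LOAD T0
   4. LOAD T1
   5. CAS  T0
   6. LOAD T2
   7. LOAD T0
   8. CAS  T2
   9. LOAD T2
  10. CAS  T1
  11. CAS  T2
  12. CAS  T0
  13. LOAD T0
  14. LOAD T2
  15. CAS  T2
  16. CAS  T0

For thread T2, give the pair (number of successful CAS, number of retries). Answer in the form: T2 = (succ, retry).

#1 T1 reads 1
#2 T1 CAS(1→2) writes; counter now 2
#3 T0 reads 2
#4 T1 reads 2
#5 T0 CAS(2→3) writes; counter now 3
#6 T2 reads 3
#7 T0 reads 3
#8 T2 CAS(3→4) writes; counter now 4
#9 T2 reads 4
#10 T1 CAS(2→3) fails; counter now 4
#11 T2 CAS(4→5) writes; counter now 5
#12 T0 CAS(3→4) fails; counter now 5
#13 T0 reads 5
#14 T2 reads 5
#15 T2 CAS(5→6) writes; counter now 6
#16 T0 CAS(5→6) fails; counter now 6

T2 = (3, 0)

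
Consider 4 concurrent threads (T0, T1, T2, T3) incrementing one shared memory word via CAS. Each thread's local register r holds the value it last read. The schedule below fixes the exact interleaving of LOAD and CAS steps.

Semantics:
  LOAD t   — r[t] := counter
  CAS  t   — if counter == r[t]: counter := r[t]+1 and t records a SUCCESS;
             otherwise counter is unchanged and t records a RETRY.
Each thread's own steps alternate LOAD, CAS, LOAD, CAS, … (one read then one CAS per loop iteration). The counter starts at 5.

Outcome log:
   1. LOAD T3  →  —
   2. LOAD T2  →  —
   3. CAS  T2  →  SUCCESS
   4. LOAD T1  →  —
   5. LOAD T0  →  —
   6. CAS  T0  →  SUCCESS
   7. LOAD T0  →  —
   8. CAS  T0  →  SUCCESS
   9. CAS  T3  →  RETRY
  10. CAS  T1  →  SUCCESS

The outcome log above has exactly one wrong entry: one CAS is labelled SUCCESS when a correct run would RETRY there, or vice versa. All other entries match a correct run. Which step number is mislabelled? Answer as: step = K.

step = 10

Reference trace:
step 1: T3 LOAD ⇒ load; ctr=5 reg=5
step 2: T2 LOAD ⇒ load; ctr=5 reg=5
step 3: T2 CAS ⇒ ok; ctr=6 reg=5
step 4: T1 LOAD ⇒ load; ctr=6 reg=6
step 5: T0 LOAD ⇒ load; ctr=6 reg=6
step 6: T0 CAS ⇒ ok; ctr=7 reg=6
step 7: T0 LOAD ⇒ load; ctr=7 reg=7
step 8: T0 CAS ⇒ ok; ctr=8 reg=7
step 9: T3 CAS ⇒ retry; ctr=8 reg=5
step 10: T1 CAS ⇒ retry; ctr=8 reg=6
Mismatch at 10.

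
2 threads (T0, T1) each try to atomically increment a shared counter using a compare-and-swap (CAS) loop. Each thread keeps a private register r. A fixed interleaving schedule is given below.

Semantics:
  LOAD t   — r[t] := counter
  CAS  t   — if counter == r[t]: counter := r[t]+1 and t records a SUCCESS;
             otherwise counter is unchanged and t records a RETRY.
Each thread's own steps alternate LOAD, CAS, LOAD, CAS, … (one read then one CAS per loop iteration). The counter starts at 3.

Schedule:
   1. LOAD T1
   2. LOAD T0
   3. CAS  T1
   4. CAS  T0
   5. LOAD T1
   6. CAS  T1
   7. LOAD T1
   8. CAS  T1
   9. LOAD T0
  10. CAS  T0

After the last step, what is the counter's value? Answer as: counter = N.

step 1: T1 LOAD ⇒ load; ctr=3 reg=3
step 2: T0 LOAD ⇒ load; ctr=3 reg=3
step 3: T1 CAS ⇒ ok; ctr=4 reg=3
step 4: T0 CAS ⇒ retry; ctr=4 reg=3
step 5: T1 LOAD ⇒ load; ctr=4 reg=4
step 6: T1 CAS ⇒ ok; ctr=5 reg=4
step 7: T1 LOAD ⇒ load; ctr=5 reg=5
step 8: T1 CAS ⇒ ok; ctr=6 reg=5
step 9: T0 LOAD ⇒ load; ctr=6 reg=6
step 10: T0 CAS ⇒ ok; ctr=7 reg=6

counter = 7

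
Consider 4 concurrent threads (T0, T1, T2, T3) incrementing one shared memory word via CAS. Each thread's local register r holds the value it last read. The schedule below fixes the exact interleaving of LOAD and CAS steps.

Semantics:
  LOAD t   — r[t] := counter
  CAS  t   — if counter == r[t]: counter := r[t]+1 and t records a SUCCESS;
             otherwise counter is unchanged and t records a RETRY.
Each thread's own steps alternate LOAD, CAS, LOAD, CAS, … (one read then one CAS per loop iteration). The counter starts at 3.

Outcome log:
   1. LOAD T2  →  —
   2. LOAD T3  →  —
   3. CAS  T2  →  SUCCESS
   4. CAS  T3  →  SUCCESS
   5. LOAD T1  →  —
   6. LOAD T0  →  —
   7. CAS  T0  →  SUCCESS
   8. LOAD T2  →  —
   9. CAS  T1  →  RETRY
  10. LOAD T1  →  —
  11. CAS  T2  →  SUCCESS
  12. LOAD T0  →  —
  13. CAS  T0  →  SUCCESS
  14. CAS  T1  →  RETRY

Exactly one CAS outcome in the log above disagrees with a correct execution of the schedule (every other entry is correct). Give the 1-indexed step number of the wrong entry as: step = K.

step = 4

Reference trace:
[1] T2.load  rd  (counter 3, T2.r 3)
[2] T3.load  rd  (counter 3, T3.r 3)
[3] T2.cas  hit  (counter 4, T2.r 3)
[4] T3.cas  miss  (counter 4, T3.r 3)
[5] T1.load  rd  (counter 4, T1.r 4)
[6] T0.load  rd  (counter 4, T0.r 4)
[7] T0.cas  hit  (counter 5, T0.r 4)
[8] T2.load  rd  (counter 5, T2.r 5)
[9] T1.cas  miss  (counter 5, T1.r 4)
[10] T1.load  rd  (counter 5, T1.r 5)
[11] T2.cas  hit  (counter 6, T2.r 5)
[12] T0.load  rd  (counter 6, T0.r 6)
[13] T0.cas  hit  (counter 7, T0.r 6)
[14] T1.cas  miss  (counter 7, T1.r 5)
Log disagrees first at step 4.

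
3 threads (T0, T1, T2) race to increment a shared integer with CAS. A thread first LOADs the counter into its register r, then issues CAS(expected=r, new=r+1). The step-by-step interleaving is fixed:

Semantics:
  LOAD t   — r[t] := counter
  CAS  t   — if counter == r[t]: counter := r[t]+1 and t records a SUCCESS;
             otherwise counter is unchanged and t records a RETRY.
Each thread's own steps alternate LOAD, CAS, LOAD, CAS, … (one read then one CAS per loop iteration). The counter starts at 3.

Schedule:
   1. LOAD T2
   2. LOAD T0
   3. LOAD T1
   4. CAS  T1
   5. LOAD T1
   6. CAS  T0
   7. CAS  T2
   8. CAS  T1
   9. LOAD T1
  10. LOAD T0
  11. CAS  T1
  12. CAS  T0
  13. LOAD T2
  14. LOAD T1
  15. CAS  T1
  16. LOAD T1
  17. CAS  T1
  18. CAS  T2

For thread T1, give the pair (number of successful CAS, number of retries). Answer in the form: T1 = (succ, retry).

T1 = (5, 0)

step 1: T2 LOAD ⇒ load; ctr=3 reg=3
step 2: T0 LOAD ⇒ load; ctr=3 reg=3
step 3: T1 LOAD ⇒ load; ctr=3 reg=3
step 4: T1 CAS ⇒ ok; ctr=4 reg=3
step 5: T1 LOAD ⇒ load; ctr=4 reg=4
step 6: T0 CAS ⇒ retry; ctr=4 reg=3
step 7: T2 CAS ⇒ retry; ctr=4 reg=3
step 8: T1 CAS ⇒ ok; ctr=5 reg=4
step 9: T1 LOAD ⇒ load; ctr=5 reg=5
step 10: T0 LOAD ⇒ load; ctr=5 reg=5
step 11: T1 CAS ⇒ ok; ctr=6 reg=5
step 12: T0 CAS ⇒ retry; ctr=6 reg=5
step 13: T2 LOAD ⇒ load; ctr=6 reg=6
step 14: T1 LOAD ⇒ load; ctr=6 reg=6
step 15: T1 CAS ⇒ ok; ctr=7 reg=6
step 16: T1 LOAD ⇒ load; ctr=7 reg=7
step 17: T1 CAS ⇒ ok; ctr=8 reg=7
step 18: T2 CAS ⇒ retry; ctr=8 reg=6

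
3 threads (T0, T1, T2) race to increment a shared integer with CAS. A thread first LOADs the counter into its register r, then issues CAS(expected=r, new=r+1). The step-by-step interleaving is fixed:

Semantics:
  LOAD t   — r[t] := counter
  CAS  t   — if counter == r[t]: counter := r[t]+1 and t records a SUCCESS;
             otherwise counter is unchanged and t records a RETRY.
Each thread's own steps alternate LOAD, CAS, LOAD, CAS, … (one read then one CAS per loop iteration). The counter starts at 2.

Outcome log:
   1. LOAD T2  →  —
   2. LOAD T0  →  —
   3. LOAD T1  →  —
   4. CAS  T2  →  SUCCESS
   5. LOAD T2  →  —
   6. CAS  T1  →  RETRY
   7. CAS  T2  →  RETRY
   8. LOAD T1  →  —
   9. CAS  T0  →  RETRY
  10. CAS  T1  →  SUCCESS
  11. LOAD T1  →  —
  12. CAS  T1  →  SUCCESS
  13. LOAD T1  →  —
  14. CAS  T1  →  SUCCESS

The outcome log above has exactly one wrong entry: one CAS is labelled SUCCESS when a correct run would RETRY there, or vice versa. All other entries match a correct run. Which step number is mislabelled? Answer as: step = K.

Correct run:
1. LOAD T2 → mem=2 r[T2]=2 [LOAD]
2. LOAD T0 → mem=2 r[T0]=2 [LOAD]
3. LOAD T1 → mem=2 r[T1]=2 [LOAD]
4. CAS T2 → mem=3 r[T2]=2 [OK]
5. LOAD T2 → mem=3 r[T2]=3 [LOAD]
6. CAS T1 → mem=3 r[T1]=2 [RETRY]
7. CAS T2 → mem=4 r[T2]=3 [OK]
8. LOAD T1 → mem=4 r[T1]=4 [LOAD]
9. CAS T0 → mem=4 r[T0]=2 [RETRY]
10. CAS T1 → mem=5 r[T1]=4 [OK]
11. LOAD T1 → mem=5 r[T1]=5 [LOAD]
12. CAS T1 → mem=6 r[T1]=5 [OK]
13. LOAD T1 → mem=6 r[T1]=6 [LOAD]
14. CAS T1 → mem=7 r[T1]=6 [OK]
Flip is step 7.

step = 7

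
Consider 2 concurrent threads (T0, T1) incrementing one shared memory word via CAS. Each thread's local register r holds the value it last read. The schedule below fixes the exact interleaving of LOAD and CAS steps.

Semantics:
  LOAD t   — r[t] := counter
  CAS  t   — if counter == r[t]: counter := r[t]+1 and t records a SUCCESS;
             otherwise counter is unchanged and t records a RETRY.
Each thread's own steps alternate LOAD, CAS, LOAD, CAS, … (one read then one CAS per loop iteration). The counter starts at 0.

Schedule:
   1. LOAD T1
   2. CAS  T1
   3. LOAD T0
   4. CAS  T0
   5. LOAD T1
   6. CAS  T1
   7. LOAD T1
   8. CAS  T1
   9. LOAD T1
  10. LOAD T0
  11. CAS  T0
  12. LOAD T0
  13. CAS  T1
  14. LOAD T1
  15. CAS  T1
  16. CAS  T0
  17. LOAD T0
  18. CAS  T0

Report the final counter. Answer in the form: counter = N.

counter = 7

1. LOAD T1 → mem=0 r[T1]=0 [LOAD]
2. CAS T1 → mem=1 r[T1]=0 [OK]
3. LOAD T0 → mem=1 r[T0]=1 [LOAD]
4. CAS T0 → mem=2 r[T0]=1 [OK]
5. LOAD T1 → mem=2 r[T1]=2 [LOAD]
6. CAS T1 → mem=3 r[T1]=2 [OK]
7. LOAD T1 → mem=3 r[T1]=3 [LOAD]
8. CAS T1 → mem=4 r[T1]=3 [OK]
9. LOAD T1 → mem=4 r[T1]=4 [LOAD]
10. LOAD T0 → mem=4 r[T0]=4 [LOAD]
11. CAS T0 → mem=5 r[T0]=4 [OK]
12. LOAD T0 → mem=5 r[T0]=5 [LOAD]
13. CAS T1 → mem=5 r[T1]=4 [RETRY]
14. LOAD T1 → mem=5 r[T1]=5 [LOAD]
15. CAS T1 → mem=6 r[T1]=5 [OK]
16. CAS T0 → mem=6 r[T0]=5 [RETRY]
17. LOAD T0 → mem=6 r[T0]=6 [LOAD]
18. CAS T0 → mem=7 r[T0]=6 [OK]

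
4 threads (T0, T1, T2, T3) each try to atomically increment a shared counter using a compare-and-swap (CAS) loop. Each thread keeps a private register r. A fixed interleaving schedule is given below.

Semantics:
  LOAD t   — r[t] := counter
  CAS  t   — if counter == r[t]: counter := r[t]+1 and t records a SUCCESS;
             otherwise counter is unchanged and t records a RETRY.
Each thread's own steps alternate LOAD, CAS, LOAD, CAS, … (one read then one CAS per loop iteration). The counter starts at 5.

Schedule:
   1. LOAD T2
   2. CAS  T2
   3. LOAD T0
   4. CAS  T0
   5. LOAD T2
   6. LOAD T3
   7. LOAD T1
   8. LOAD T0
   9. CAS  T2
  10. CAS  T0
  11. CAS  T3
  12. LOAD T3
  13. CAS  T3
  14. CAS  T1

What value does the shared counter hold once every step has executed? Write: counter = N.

counter = 9

step 1: T2 LOAD ⇒ load; ctr=5 reg=5
step 2: T2 CAS ⇒ ok; ctr=6 reg=5
step 3: T0 LOAD ⇒ load; ctr=6 reg=6
step 4: T0 CAS ⇒ ok; ctr=7 reg=6
step 5: T2 LOAD ⇒ load; ctr=7 reg=7
step 6: T3 LOAD ⇒ load; ctr=7 reg=7
step 7: T1 LOAD ⇒ load; ctr=7 reg=7
step 8: T0 LOAD ⇒ load; ctr=7 reg=7
step 9: T2 CAS ⇒ ok; ctr=8 reg=7
step 10: T0 CAS ⇒ retry; ctr=8 reg=7
step 11: T3 CAS ⇒ retry; ctr=8 reg=7
step 12: T3 LOAD ⇒ load; ctr=8 reg=8
step 13: T3 CAS ⇒ ok; ctr=9 reg=8
step 14: T1 CAS ⇒ retry; ctr=9 reg=7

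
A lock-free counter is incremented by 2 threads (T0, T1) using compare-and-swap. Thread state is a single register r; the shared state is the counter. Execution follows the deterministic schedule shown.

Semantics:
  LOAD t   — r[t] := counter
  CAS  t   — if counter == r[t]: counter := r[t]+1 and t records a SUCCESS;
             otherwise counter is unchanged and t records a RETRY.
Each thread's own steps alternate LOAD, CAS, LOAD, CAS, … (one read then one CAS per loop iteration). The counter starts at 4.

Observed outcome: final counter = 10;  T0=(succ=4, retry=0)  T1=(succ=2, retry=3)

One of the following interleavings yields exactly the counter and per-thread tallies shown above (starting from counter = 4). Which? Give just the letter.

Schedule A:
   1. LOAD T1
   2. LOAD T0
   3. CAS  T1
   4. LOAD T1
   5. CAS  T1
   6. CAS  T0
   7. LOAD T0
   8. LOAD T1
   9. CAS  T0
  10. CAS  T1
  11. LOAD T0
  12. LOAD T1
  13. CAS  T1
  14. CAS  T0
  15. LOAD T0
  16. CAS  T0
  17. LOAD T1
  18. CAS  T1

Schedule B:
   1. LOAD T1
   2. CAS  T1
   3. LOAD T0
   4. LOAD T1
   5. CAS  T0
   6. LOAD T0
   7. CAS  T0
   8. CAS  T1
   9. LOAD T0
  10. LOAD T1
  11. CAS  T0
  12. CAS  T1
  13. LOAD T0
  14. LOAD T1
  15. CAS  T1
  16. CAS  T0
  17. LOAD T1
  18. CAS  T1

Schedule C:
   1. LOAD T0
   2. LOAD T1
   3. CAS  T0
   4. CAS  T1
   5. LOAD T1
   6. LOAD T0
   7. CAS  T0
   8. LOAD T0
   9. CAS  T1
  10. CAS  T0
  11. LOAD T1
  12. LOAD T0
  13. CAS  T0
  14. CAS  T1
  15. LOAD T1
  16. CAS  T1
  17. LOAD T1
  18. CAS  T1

Run C:
   1) LOAD T0:  M=4  r_T0=4
   2) LOAD T1:  M=4  r_T1=4
   3) CAS  T0:  M=5  r_T0=4 ✓
   4) CAS  T1:  M=5  r_T1=4 ✗
   5) LOAD T1:  M=5  r_T1=5
   6) LOAD T0:  M=5  r_T0=5
   7) CAS  T0:  M=6  r_T0=5 ✓
   8) LOAD T0:  M=6  r_T0=6
   9) CAS  T1:  M=6  r_T1=5 ✗
  10) CAS  T0:  M=7  r_T0=6 ✓
  11) LOAD T1:  M=7  r_T1=7
  12) LOAD T0:  M=7  r_T0=7
  13) CAS  T0:  M=8  r_T0=7 ✓
  14) CAS  T1:  M=8  r_T1=7 ✗
  15) LOAD T1:  M=8  r_T1=8
  16) CAS  T1:  M=9  r_T1=8 ✓
  17) LOAD T1:  M=9  r_T1=9
  18) CAS  T1:  M=10  r_T1=9 ✓

C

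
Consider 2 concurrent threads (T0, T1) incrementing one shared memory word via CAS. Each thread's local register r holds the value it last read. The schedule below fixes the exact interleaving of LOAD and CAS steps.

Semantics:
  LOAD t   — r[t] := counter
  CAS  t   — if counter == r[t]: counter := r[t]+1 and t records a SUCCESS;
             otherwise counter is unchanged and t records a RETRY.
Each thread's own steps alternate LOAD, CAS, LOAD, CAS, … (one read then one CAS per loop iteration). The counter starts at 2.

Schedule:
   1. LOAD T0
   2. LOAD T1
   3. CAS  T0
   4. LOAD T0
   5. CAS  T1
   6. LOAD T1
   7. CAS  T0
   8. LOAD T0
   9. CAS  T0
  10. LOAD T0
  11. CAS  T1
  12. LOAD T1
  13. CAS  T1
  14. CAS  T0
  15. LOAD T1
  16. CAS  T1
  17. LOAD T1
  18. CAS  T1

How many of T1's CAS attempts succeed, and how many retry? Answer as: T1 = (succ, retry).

step 1: T0 LOAD ⇒ load; ctr=2 reg=2
step 2: T1 LOAD ⇒ load; ctr=2 reg=2
step 3: T0 CAS ⇒ ok; ctr=3 reg=2
step 4: T0 LOAD ⇒ load; ctr=3 reg=3
step 5: T1 CAS ⇒ retry; ctr=3 reg=2
step 6: T1 LOAD ⇒ load; ctr=3 reg=3
step 7: T0 CAS ⇒ ok; ctr=4 reg=3
step 8: T0 LOAD ⇒ load; ctr=4 reg=4
step 9: T0 CAS ⇒ ok; ctr=5 reg=4
step 10: T0 LOAD ⇒ load; ctr=5 reg=5
step 11: T1 CAS ⇒ retry; ctr=5 reg=3
step 12: T1 LOAD ⇒ load; ctr=5 reg=5
step 13: T1 CAS ⇒ ok; ctr=6 reg=5
step 14: T0 CAS ⇒ retry; ctr=6 reg=5
step 15: T1 LOAD ⇒ load; ctr=6 reg=6
step 16: T1 CAS ⇒ ok; ctr=7 reg=6
step 17: T1 LOAD ⇒ load; ctr=7 reg=7
step 18: T1 CAS ⇒ ok; ctr=8 reg=7

T1 = (3, 2)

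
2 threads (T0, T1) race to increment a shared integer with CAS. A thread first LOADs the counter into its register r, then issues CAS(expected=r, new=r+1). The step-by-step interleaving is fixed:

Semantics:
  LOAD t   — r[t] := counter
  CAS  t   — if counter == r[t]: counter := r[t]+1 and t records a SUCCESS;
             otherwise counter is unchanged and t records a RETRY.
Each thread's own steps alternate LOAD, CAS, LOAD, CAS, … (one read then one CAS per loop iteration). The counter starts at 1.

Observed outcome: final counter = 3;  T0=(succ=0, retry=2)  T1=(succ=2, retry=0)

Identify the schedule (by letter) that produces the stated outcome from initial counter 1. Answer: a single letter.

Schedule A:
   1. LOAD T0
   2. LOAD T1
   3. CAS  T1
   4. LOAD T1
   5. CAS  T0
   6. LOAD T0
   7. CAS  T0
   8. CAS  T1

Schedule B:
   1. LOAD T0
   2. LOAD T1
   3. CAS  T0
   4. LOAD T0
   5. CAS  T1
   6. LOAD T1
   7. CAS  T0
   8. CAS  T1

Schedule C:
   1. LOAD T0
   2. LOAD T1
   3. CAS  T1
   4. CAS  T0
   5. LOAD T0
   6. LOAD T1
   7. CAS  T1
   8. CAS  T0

C

Tracing schedule C:
1. LOAD T0 → mem=1 r[T0]=1 [LOAD]
2. LOAD T1 → mem=1 r[T1]=1 [LOAD]
3. CAS T1 → mem=2 r[T1]=1 [OK]
4. CAS T0 → mem=2 r[T0]=1 [RETRY]
5. LOAD T0 → mem=2 r[T0]=2 [LOAD]
6. LOAD T1 → mem=2 r[T1]=2 [LOAD]
7. CAS T1 → mem=3 r[T1]=2 [OK]
8. CAS T0 → mem=3 r[T0]=2 [RETRY]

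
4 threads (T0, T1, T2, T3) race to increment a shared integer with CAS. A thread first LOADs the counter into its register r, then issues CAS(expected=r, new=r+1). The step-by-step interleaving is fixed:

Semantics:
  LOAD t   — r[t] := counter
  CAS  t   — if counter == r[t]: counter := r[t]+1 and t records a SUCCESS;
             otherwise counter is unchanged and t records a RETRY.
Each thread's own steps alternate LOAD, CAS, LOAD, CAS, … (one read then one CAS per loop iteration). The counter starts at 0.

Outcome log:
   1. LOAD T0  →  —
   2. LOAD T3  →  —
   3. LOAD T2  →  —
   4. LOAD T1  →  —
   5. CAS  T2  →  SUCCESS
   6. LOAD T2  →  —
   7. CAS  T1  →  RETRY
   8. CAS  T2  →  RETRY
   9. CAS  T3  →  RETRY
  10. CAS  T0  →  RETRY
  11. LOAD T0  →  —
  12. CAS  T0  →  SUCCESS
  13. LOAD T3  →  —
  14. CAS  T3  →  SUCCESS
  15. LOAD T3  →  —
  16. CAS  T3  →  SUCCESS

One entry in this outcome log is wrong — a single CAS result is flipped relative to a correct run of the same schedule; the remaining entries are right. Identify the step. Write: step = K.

step = 8

Correct run:
   1) LOAD T0:  M=0  r_T0=0
   2) LOAD T3:  M=0  r_T3=0
   3) LOAD T2:  M=0  r_T2=0
   4) LOAD T1:  M=0  r_T1=0
   5) CAS  T2:  M=1  r_T2=0 ✓
   6) LOAD T2:  M=1  r_T2=1
   7) CAS  T1:  M=1  r_T1=0 ✗
   8) CAS  T2:  M=2  r_T2=1 ✓
   9) CAS  T3:  M=2  r_T3=0 ✗
  10) CAS  T0:  M=2  r_T0=0 ✗
  11) LOAD T0:  M=2  r_T0=2
  12) CAS  T0:  M=3  r_T0=2 ✓
  13) LOAD T3:  M=3  r_T3=3
  14) CAS  T3:  M=4  r_T3=3 ✓
  15) LOAD T3:  M=4  r_T3=4
  16) CAS  T3:  M=5  r_T3=4 ✓
Flip is step 8.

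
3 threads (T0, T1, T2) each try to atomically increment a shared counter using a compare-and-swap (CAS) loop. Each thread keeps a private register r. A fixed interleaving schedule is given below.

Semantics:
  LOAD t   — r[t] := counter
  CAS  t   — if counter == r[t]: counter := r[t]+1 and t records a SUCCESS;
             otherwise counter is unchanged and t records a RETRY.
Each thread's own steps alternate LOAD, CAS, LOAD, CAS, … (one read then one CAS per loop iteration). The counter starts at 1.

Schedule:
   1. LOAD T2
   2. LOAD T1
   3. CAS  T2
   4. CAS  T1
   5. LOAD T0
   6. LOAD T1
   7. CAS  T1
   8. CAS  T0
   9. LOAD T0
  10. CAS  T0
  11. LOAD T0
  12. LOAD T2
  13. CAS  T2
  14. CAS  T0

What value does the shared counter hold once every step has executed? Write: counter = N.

counter = 5

1. LOAD T2 → mem=1 r[T2]=1 [LOAD]
2. LOAD T1 → mem=1 r[T1]=1 [LOAD]
3. CAS T2 → mem=2 r[T2]=1 [OK]
4. CAS T1 → mem=2 r[T1]=1 [RETRY]
5. LOAD T0 → mem=2 r[T0]=2 [LOAD]
6. LOAD T1 → mem=2 r[T1]=2 [LOAD]
7. CAS T1 → mem=3 r[T1]=2 [OK]
8. CAS T0 → mem=3 r[T0]=2 [RETRY]
9. LOAD T0 → mem=3 r[T0]=3 [LOAD]
10. CAS T0 → mem=4 r[T0]=3 [OK]
11. LOAD T0 → mem=4 r[T0]=4 [LOAD]
12. LOAD T2 → mem=4 r[T2]=4 [LOAD]
13. CAS T2 → mem=5 r[T2]=4 [OK]
14. CAS T0 → mem=5 r[T0]=4 [RETRY]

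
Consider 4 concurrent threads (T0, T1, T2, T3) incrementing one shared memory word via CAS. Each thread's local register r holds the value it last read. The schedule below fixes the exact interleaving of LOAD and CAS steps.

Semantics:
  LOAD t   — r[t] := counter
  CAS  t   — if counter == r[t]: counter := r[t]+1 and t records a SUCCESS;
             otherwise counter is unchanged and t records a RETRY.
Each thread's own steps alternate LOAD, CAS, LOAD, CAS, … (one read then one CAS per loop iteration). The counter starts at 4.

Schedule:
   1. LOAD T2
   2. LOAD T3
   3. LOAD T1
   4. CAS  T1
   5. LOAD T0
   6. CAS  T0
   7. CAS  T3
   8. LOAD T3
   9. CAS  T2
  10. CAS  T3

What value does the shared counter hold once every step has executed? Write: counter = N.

T2 LOAD — after: cnt=4, r=4 — load
T3 LOAD — after: cnt=4, r=4 — load
T1 LOAD — after: cnt=4, r=4 — load
T1 CAS — after: cnt=5, r=4 — ok
T0 LOAD — after: cnt=5, r=5 — load
T0 CAS — after: cnt=6, r=5 — ok
T3 CAS — after: cnt=6, r=4 — retry
T3 LOAD — after: cnt=6, r=6 — load
T2 CAS — after: cnt=6, r=4 — retry
T3 CAS — after: cnt=7, r=6 — ok

counter = 7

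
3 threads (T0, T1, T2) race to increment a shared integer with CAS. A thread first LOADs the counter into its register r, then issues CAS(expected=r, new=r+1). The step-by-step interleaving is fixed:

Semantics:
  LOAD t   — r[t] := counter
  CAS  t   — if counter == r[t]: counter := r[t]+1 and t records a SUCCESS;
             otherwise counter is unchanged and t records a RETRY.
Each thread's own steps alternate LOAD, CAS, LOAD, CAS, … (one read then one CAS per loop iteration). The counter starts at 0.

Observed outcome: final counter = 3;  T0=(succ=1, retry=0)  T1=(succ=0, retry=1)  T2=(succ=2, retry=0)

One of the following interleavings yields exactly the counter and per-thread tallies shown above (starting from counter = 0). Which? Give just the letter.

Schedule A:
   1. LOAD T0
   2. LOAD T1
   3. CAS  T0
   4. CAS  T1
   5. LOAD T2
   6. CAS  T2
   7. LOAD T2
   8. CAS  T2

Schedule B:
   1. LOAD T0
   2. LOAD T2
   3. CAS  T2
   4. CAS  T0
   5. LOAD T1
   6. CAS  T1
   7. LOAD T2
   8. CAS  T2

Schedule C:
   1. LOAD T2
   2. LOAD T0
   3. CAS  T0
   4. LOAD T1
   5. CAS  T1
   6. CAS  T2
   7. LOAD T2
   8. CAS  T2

A

Run A:
[1] T0.load  rd  (counter 0, T0.r 0)
[2] T1.load  rd  (counter 0, T1.r 0)
[3] T0.cas  hit  (counter 1, T0.r 0)
[4] T1.cas  miss  (counter 1, T1.r 0)
[5] T2.load  rd  (counter 1, T2.r 1)
[6] T2.cas  hit  (counter 2, T2.r 1)
[7] T2.load  rd  (counter 2, T2.r 2)
[8] T2.cas  hit  (counter 3, T2.r 2)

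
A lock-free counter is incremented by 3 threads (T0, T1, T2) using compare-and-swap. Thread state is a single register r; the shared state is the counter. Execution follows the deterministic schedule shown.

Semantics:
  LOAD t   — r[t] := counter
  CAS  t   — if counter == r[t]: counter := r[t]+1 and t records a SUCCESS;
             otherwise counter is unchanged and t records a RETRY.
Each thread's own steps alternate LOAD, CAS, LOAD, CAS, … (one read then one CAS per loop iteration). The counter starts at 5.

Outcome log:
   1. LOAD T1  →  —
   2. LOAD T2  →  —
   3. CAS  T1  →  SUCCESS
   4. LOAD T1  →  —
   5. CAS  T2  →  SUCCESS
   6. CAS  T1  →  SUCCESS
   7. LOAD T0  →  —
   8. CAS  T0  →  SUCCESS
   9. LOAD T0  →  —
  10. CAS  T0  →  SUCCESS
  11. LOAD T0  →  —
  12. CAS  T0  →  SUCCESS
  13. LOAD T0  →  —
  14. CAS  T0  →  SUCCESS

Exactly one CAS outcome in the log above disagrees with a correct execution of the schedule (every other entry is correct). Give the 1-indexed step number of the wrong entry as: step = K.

Re-executing:
#1 T1 reads 5
#2 T2 reads 5
#3 T1 CAS(5→6) writes; counter now 6
#4 T1 reads 6
#5 T2 CAS(5→6) fails; counter now 6
#6 T1 CAS(6→7) writes; counter now 7
#7 T0 reads 7
#8 T0 CAS(7→8) writes; counter now 8
#9 T0 reads 8
#10 T0 CAS(8→9) writes; counter now 9
#11 T0 reads 9
#12 T0 CAS(9→10) writes; counter now 10
#13 T0 reads 10
#14 T0 CAS(10→11) writes; counter now 11
Flip is step 5.

step = 5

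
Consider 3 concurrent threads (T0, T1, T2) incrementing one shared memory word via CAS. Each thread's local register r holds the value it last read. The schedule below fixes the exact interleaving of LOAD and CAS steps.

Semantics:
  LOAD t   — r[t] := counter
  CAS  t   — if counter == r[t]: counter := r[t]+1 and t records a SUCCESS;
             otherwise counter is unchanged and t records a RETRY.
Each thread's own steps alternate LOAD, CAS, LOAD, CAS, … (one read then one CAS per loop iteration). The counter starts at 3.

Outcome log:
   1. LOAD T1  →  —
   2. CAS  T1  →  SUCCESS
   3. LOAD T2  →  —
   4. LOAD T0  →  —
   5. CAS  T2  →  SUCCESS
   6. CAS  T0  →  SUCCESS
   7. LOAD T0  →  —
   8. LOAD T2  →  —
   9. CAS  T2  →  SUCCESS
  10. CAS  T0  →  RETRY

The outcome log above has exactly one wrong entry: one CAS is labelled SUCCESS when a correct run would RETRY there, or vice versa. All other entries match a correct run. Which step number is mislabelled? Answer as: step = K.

Re-executing:
#1 T1 reads 3
#2 T1 CAS(3→4) writes; counter now 4
#3 T2 reads 4
#4 T0 reads 4
#5 T2 CAS(4→5) writes; counter now 5
#6 T0 CAS(4→5) fails; counter now 5
#7 T0 reads 5
#8 T2 reads 5
#9 T2 CAS(5→6) writes; counter now 6
#10 T0 CAS(5→6) fails; counter now 6
Mismatch at 6.

step = 6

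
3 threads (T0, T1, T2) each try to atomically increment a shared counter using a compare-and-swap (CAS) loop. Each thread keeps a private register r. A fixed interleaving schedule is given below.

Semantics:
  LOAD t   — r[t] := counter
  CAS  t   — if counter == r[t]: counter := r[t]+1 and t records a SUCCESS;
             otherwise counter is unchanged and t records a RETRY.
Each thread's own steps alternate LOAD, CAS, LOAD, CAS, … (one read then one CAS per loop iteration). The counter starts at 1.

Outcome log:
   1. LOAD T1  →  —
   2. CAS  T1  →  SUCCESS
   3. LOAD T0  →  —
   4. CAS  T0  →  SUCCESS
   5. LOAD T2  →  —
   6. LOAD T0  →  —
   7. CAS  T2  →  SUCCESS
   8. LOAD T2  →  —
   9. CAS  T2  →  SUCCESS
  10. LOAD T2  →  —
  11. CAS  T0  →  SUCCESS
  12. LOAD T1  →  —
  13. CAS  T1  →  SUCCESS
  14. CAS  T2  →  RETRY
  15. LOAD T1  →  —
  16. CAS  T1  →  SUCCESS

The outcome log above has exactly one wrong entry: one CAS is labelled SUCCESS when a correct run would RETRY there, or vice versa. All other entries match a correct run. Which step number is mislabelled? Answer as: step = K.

Re-executing:
T1 LOAD — after: cnt=1, r=1 — load
T1 CAS — after: cnt=2, r=1 — ok
T0 LOAD — after: cnt=2, r=2 — load
T0 CAS — after: cnt=3, r=2 — ok
T2 LOAD — after: cnt=3, r=3 — load
T0 LOAD — after: cnt=3, r=3 — load
T2 CAS — after: cnt=4, r=3 — ok
T2 LOAD — after: cnt=4, r=4 — load
T2 CAS — after: cnt=5, r=4 — ok
T2 LOAD — after: cnt=5, r=5 — load
T0 CAS — after: cnt=5, r=3 — retry
T1 LOAD — after: cnt=5, r=5 — load
T1 CAS — after: cnt=6, r=5 — ok
T2 CAS — after: cnt=6, r=5 — retry
T1 LOAD — after: cnt=6, r=6 — load
T1 CAS — after: cnt=7, r=6 — ok
Flip is step 11.

step = 11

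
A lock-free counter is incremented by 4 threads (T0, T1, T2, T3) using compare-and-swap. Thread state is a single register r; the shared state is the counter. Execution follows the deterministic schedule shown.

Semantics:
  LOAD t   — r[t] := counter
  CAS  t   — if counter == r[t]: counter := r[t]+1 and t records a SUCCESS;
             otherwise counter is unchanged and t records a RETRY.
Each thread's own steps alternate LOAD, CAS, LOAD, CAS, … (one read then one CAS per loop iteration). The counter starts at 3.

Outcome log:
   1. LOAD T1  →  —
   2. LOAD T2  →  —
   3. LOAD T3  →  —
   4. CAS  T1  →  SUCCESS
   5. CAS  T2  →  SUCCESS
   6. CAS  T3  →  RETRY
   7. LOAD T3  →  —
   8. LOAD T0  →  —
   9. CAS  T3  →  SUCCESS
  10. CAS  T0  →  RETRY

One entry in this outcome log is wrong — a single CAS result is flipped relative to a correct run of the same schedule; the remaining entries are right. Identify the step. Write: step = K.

Reference trace:
[1] T1.load  rd  (counter 3, T1.r 3)
[2] T2.load  rd  (counter 3, T2.r 3)
[3] T3.load  rd  (counter 3, T3.r 3)
[4] T1.cas  hit  (counter 4, T1.r 3)
[5] T2.cas  miss  (counter 4, T2.r 3)
[6] T3.cas  miss  (counter 4, T3.r 3)
[7] T3.load  rd  (counter 4, T3.r 4)
[8] T0.load  rd  (counter 4, T0.r 4)
[9] T3.cas  hit  (counter 5, T3.r 4)
[10] T0.cas  miss  (counter 5, T0.r 4)
Mismatch at 5.

step = 5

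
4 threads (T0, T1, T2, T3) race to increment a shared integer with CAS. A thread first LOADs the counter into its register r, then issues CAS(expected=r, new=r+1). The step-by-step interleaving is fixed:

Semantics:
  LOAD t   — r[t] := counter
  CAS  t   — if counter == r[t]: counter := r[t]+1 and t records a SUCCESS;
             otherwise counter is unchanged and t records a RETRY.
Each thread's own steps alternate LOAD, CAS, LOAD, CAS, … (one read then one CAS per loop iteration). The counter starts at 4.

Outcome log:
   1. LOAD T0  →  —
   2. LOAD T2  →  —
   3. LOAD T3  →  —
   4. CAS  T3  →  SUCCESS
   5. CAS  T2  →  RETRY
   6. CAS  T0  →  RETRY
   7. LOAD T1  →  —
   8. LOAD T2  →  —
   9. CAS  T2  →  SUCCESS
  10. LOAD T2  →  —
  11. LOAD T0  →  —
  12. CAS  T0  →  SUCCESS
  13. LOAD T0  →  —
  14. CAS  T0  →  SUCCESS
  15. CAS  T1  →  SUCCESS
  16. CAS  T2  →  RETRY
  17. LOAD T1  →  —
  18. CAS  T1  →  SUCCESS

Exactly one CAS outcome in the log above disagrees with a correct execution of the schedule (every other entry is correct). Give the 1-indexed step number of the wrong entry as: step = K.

Correct run:
step 1: T0 LOAD ⇒ load; ctr=4 reg=4
step 2: T2 LOAD ⇒ load; ctr=4 reg=4
step 3: T3 LOAD ⇒ load; ctr=4 reg=4
step 4: T3 CAS ⇒ ok; ctr=5 reg=4
step 5: T2 CAS ⇒ retry; ctr=5 reg=4
step 6: T0 CAS ⇒ retry; ctr=5 reg=4
step 7: T1 LOAD ⇒ load; ctr=5 reg=5
step 8: T2 LOAD ⇒ load; ctr=5 reg=5
step 9: T2 CAS ⇒ ok; ctr=6 reg=5
step 10: T2 LOAD ⇒ load; ctr=6 reg=6
step 11: T0 LOAD ⇒ load; ctr=6 reg=6
step 12: T0 CAS ⇒ ok; ctr=7 reg=6
step 13: T0 LOAD ⇒ load; ctr=7 reg=7
step 14: T0 CAS ⇒ ok; ctr=8 reg=7
step 15: T1 CAS ⇒ retry; ctr=8 reg=5
step 16: T2 CAS ⇒ retry; ctr=8 reg=6
step 17: T1 LOAD ⇒ load; ctr=8 reg=8
step 18: T1 CAS ⇒ ok; ctr=9 reg=8
Flip is step 15.

step = 15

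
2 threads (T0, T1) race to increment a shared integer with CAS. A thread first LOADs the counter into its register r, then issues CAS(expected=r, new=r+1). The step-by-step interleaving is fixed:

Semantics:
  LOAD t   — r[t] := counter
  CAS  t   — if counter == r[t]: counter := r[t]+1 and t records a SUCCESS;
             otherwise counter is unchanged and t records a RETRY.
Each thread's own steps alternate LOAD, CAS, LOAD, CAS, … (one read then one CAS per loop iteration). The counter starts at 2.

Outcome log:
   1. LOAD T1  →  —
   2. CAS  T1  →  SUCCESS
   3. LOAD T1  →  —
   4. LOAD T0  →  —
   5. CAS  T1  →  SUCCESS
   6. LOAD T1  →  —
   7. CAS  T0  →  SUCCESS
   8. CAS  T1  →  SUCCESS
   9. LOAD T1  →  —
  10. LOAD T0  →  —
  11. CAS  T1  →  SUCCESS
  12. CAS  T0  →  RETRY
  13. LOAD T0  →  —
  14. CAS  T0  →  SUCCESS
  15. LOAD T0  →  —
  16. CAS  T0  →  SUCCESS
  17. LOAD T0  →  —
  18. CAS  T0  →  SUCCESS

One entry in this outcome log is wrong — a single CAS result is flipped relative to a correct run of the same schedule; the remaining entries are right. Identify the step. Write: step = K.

step = 7

Reference trace:
[1] T1.load  rd  (counter 2, T1.r 2)
[2] T1.cas  hit  (counter 3, T1.r 2)
[3] T1.load  rd  (counter 3, T1.r 3)
[4] T0.load  rd  (counter 3, T0.r 3)
[5] T1.cas  hit  (counter 4, T1.r 3)
[6] T1.load  rd  (counter 4, T1.r 4)
[7] T0.cas  miss  (counter 4, T0.r 3)
[8] T1.cas  hit  (counter 5, T1.r 4)
[9] T1.load  rd  (counter 5, T1.r 5)
[10] T0.load  rd  (counter 5, T0.r 5)
[11] T1.cas  hit  (counter 6, T1.r 5)
[12] T0.cas  miss  (counter 6, T0.r 5)
[13] T0.load  rd  (counter 6, T0.r 6)
[14] T0.cas  hit  (counter 7, T0.r 6)
[15] T0.load  rd  (counter 7, T0.r 7)
[16] T0.cas  hit  (counter 8, T0.r 7)
[17] T0.load  rd  (counter 8, T0.r 8)
[18] T0.cas  hit  (counter 9, T0.r 8)
Log disagrees first at step 7.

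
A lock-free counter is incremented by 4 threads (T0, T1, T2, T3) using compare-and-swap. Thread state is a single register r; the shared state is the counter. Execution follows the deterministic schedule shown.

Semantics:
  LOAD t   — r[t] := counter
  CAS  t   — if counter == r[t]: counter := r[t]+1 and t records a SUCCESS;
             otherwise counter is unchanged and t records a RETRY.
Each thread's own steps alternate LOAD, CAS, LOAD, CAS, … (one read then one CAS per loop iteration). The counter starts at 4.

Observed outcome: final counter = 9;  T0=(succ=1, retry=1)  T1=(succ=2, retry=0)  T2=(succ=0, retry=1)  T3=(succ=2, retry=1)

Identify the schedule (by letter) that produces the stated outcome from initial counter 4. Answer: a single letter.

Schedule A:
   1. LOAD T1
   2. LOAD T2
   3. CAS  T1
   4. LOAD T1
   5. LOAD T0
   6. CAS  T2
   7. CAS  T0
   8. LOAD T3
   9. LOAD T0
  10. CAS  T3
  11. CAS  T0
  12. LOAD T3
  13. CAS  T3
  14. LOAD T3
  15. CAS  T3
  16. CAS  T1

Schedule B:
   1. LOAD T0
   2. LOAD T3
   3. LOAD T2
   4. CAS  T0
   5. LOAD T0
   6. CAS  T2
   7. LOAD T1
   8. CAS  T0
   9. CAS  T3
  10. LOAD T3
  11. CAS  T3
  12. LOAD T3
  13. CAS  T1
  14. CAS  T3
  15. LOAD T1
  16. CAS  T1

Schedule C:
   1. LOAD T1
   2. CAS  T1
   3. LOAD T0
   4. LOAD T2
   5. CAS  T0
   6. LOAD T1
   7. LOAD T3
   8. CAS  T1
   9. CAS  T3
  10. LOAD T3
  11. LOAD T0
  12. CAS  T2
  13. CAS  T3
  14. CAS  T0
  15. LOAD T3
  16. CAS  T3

C

Run C:
1. LOAD T1 → mem=4 r[T1]=4 [LOAD]
2. CAS T1 → mem=5 r[T1]=4 [OK]
3. LOAD T0 → mem=5 r[T0]=5 [LOAD]
4. LOAD T2 → mem=5 r[T2]=5 [LOAD]
5. CAS T0 → mem=6 r[T0]=5 [OK]
6. LOAD T1 → mem=6 r[T1]=6 [LOAD]
7. LOAD T3 → mem=6 r[T3]=6 [LOAD]
8. CAS T1 → mem=7 r[T1]=6 [OK]
9. CAS T3 → mem=7 r[T3]=6 [RETRY]
10. LOAD T3 → mem=7 r[T3]=7 [LOAD]
11. LOAD T0 → mem=7 r[T0]=7 [LOAD]
12. CAS T2 → mem=7 r[T2]=5 [RETRY]
13. CAS T3 → mem=8 r[T3]=7 [OK]
14. CAS T0 → mem=8 r[T0]=7 [RETRY]
15. LOAD T3 → mem=8 r[T3]=8 [LOAD]
16. CAS T3 → mem=9 r[T3]=8 [OK]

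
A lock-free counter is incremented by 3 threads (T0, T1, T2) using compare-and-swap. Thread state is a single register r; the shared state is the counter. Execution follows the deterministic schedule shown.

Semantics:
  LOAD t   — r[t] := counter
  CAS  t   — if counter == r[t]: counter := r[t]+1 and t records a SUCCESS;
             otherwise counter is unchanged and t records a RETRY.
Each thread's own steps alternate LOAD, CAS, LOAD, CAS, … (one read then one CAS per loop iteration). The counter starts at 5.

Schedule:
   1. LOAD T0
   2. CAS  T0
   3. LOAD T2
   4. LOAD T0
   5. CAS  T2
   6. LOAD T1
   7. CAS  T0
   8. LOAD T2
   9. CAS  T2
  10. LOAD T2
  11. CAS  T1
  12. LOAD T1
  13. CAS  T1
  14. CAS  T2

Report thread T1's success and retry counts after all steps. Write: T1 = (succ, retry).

1. LOAD T0 → mem=5 r[T0]=5 [LOAD]
2. CAS T0 → mem=6 r[T0]=5 [OK]
3. LOAD T2 → mem=6 r[T2]=6 [LOAD]
4. LOAD T0 → mem=6 r[T0]=6 [LOAD]
5. CAS T2 → mem=7 r[T2]=6 [OK]
6. LOAD T1 → mem=7 r[T1]=7 [LOAD]
7. CAS T0 → mem=7 r[T0]=6 [RETRY]
8. LOAD T2 → mem=7 r[T2]=7 [LOAD]
9. CAS T2 → mem=8 r[T2]=7 [OK]
10. LOAD T2 → mem=8 r[T2]=8 [LOAD]
11. CAS T1 → mem=8 r[T1]=7 [RETRY]
12. LOAD T1 → mem=8 r[T1]=8 [LOAD]
13. CAS T1 → mem=9 r[T1]=8 [OK]
14. CAS T2 → mem=9 r[T2]=8 [RETRY]

T1 = (1, 1)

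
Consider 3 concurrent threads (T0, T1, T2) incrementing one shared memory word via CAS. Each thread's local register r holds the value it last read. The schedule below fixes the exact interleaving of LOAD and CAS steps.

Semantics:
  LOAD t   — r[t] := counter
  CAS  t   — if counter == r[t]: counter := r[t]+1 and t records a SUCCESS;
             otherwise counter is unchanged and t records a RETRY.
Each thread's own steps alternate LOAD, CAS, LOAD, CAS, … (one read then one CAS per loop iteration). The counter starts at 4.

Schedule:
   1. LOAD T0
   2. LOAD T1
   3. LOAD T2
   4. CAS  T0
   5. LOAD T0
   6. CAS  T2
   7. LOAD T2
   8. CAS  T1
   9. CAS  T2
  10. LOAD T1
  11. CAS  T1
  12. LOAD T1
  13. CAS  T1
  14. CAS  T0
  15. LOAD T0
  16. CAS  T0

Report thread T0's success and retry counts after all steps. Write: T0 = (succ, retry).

T0 = (2, 1)

step 1: T0 LOAD ⇒ load; ctr=4 reg=4
step 2: T1 LOAD ⇒ load; ctr=4 reg=4
step 3: T2 LOAD ⇒ load; ctr=4 reg=4
step 4: T0 CAS ⇒ ok; ctr=5 reg=4
step 5: T0 LOAD ⇒ load; ctr=5 reg=5
step 6: T2 CAS ⇒ retry; ctr=5 reg=4
step 7: T2 LOAD ⇒ load; ctr=5 reg=5
step 8: T1 CAS ⇒ retry; ctr=5 reg=4
step 9: T2 CAS ⇒ ok; ctr=6 reg=5
step 10: T1 LOAD ⇒ load; ctr=6 reg=6
step 11: T1 CAS ⇒ ok; ctr=7 reg=6
step 12: T1 LOAD ⇒ load; ctr=7 reg=7
step 13: T1 CAS ⇒ ok; ctr=8 reg=7
step 14: T0 CAS ⇒ retry; ctr=8 reg=5
step 15: T0 LOAD ⇒ load; ctr=8 reg=8
step 16: T0 CAS ⇒ ok; ctr=9 reg=8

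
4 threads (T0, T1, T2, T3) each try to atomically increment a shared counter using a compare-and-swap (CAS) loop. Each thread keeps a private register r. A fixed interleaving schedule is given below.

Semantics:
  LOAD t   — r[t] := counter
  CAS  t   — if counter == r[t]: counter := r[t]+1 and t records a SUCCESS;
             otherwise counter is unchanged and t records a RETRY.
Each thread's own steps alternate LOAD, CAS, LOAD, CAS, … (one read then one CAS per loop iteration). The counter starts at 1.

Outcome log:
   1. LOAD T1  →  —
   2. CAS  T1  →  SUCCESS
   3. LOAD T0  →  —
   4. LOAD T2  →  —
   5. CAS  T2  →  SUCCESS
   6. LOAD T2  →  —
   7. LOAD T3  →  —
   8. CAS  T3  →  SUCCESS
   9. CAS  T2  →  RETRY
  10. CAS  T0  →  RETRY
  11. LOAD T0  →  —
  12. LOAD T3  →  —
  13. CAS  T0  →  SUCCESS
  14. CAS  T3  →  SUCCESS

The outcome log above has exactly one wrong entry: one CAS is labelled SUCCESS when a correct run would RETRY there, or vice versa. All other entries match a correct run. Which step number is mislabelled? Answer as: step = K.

step = 14

Re-executing:
[1] T1.load  rd  (counter 1, T1.r 1)
[2] T1.cas  hit  (counter 2, T1.r 1)
[3] T0.load  rd  (counter 2, T0.r 2)
[4] T2.load  rd  (counter 2, T2.r 2)
[5] T2.cas  hit  (counter 3, T2.r 2)
[6] T2.load  rd  (counter 3, T2.r 3)
[7] T3.load  rd  (counter 3, T3.r 3)
[8] T3.cas  hit  (counter 4, T3.r 3)
[9] T2.cas  miss  (counter 4, T2.r 3)
[10] T0.cas  miss  (counter 4, T0.r 2)
[11] T0.load  rd  (counter 4, T0.r 4)
[12] T3.load  rd  (counter 4, T3.r 4)
[13] T0.cas  hit  (counter 5, T0.r 4)
[14] T3.cas  miss  (counter 5, T3.r 4)
Flip is step 14.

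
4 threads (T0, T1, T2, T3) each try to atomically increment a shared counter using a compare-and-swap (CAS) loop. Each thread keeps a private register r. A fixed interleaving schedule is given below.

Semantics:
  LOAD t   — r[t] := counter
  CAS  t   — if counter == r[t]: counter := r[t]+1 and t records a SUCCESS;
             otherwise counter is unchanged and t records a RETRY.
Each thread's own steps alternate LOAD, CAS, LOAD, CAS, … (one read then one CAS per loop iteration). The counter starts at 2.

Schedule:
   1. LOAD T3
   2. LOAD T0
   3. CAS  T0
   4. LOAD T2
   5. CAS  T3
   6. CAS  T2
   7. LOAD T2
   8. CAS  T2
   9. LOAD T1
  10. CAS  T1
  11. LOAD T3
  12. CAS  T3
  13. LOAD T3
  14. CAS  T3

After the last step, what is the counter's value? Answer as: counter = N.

counter = 8

[1] T3.load  rd  (counter 2, T3.r 2)
[2] T0.load  rd  (counter 2, T0.r 2)
[3] T0.cas  hit  (counter 3, T0.r 2)
[4] T2.load  rd  (counter 3, T2.r 3)
[5] T3.cas  miss  (counter 3, T3.r 2)
[6] T2.cas  hit  (counter 4, T2.r 3)
[7] T2.load  rd  (counter 4, T2.r 4)
[8] T2.cas  hit  (counter 5, T2.r 4)
[9] T1.load  rd  (counter 5, T1.r 5)
[10] T1.cas  hit  (counter 6, T1.r 5)
[11] T3.load  rd  (counter 6, T3.r 6)
[12] T3.cas  hit  (counter 7, T3.r 6)
[13] T3.load  rd  (counter 7, T3.r 7)
[14] T3.cas  hit  (counter 8, T3.r 7)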